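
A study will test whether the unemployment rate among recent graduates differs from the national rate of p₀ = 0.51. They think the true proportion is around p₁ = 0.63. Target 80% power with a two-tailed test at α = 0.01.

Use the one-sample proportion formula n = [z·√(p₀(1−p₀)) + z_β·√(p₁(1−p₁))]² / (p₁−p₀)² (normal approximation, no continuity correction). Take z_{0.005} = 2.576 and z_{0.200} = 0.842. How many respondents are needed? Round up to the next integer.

n = 200

n = [z_{α/2}·√(p₀q₀) + z_β·√(p₁q₁)]² / (p₁ − p₀)²
  = [2.576·√(0.51·0.49) + 0.842·√(0.63·0.37)]² / (0.12)²
  = [2.576·0.4999 + 0.842·0.4828]² / 0.0144
  = [1.6943]² / 0.0144
  = 199.34
Round up → n = 200.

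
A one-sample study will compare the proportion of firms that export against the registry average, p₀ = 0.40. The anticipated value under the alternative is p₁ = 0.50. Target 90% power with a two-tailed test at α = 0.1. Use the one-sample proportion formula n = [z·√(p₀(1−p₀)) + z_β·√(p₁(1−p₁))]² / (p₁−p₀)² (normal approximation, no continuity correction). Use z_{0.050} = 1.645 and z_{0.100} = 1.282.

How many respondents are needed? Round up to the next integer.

n = 210

n = [z_{α/2}·√(p₀q₀) + z_β·√(p₁q₁)]² / (p₁ − p₀)²
  = [1.645·√(0.40·0.60) + 1.282·√(0.50·0.50)]² / (0.10)²
  = [1.645·0.4899 + 1.282·0.5000]² / 0.0100
  = [1.4469]² / 0.0100
  = 209.35
Round up → n = 210.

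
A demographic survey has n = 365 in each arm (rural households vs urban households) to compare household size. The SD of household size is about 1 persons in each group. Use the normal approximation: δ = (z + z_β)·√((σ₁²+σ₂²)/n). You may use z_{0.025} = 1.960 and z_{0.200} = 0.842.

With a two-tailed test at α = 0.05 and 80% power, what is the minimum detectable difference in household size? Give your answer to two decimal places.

Minimum detectable difference ≈ 0.21 persons

δ = (z_{α/2} + z_β) · √((σ₁²+σ₂²)/n)
  = (1.960 + 0.842) · √(2/365)
  = 2.802 · √0.00548
  = 2.802 · 0.0740
  = 0.2074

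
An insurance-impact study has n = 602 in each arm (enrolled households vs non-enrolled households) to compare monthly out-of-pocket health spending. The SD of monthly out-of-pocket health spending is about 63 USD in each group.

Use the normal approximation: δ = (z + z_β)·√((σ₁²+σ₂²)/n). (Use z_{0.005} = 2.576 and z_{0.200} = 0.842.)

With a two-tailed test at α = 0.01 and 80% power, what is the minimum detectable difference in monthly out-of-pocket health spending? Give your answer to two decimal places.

δ = (z_{α/2} + z_β) · √((σ₁²+σ₂²)/n)
  = (2.576 + 0.842) · √(7938/602)
  = 3.418 · √13.186
  = 3.418 · 3.6313
  = 12.4116

Minimum detectable difference ≈ 12.41 USD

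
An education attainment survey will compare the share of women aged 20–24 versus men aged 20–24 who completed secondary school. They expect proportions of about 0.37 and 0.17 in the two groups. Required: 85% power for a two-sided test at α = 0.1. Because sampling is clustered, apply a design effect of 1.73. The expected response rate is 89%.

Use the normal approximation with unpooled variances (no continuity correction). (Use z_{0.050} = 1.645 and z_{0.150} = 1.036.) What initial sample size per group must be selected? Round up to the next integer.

n = (z_{α/2} + z_β)² · [p₁(1−p₁) + p₂(1−p₂)] / (p₁ − p₂)²
  = (1.645 + 1.036)² · (0.37·0.63 + 0.17·0.83) / (0.20)²
  = (2.681)² · (0.2331 + 0.1411) / 0.0400
  = 7.1878 · 0.3742 / 0.0400
  = 67.24
Design effect: 1.73 × 67.24 = 116.33.
Adjust for 89% response: 116.33 / 0.89 = 130.71.
Round up → n = 131 per group.

n = 131 per group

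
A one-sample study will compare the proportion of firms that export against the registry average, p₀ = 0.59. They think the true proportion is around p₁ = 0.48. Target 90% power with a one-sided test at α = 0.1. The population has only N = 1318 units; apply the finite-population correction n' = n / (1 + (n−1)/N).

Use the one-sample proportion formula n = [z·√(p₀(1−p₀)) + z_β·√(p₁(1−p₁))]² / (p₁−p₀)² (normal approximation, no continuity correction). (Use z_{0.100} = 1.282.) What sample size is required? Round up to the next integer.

n = [z_α·√(p₀q₀) + z_β·√(p₁q₁)]² / (p₁ − p₀)²
  = [1.282·√(0.59·0.41) + 1.282·√(0.48·0.52)]² / (-0.11)²
  = [1.282·0.4918 + 1.282·0.4996]² / 0.0121
  = [1.2710]² / 0.0121
  = 133.51
Finite-population correction (N = 1318): 133.51 / (1 + (133.51 − 1)/1318) = 121.31.
Round up → n = 122.

n = 122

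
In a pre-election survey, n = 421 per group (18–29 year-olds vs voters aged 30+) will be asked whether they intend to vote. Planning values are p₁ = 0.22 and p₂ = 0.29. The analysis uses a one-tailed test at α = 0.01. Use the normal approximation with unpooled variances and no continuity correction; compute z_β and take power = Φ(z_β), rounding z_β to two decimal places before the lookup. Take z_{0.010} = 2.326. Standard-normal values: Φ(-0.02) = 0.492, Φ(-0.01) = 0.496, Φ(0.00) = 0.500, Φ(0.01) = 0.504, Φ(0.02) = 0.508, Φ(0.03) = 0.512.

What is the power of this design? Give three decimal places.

z_β = |p₁−p₂|·√(n/[p₁q₁+p₂q₂]) − z_α
    = 0.07 · √(421/0.3775) − 2.326
    = 0.07 · 33.3951 − 2.326
    = 2.3377 − 2.326 = 0.0117 → 0.01
Power = Φ(0.01) = 0.504.

Power ≈ 0.504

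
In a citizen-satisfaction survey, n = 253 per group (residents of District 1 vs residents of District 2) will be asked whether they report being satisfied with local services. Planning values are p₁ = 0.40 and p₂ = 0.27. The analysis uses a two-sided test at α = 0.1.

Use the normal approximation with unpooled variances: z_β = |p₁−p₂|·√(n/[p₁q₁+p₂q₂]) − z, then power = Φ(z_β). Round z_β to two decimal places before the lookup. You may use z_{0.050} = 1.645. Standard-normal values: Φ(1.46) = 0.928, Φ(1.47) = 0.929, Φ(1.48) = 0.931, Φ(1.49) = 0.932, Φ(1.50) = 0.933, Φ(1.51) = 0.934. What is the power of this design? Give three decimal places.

z_β = |p₁−p₂|·√(n/[p₁q₁+p₂q₂]) − z_{α/2}
    = 0.13 · √(253/0.4371) − 1.645
    = 0.13 · 24.0586 − 1.645
    = 3.1276 − 1.645 = 1.4826 → 1.48
Power = Φ(1.48) = 0.931.

Power ≈ 0.931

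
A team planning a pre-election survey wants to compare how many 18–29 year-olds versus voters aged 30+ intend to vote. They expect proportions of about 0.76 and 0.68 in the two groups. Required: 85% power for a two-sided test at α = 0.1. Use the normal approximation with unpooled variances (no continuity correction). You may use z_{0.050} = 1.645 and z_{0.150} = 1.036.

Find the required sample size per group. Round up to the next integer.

n = 450 per group

n = (z_{α/2} + z_β)² · [p₁(1−p₁) + p₂(1−p₂)] / (p₁ − p₂)²
  = (1.645 + 1.036)² · (0.76·0.24 + 0.68·0.32) / (0.08)²
  = (2.681)² · (0.1824 + 0.2176) / 0.0064
  = 7.1878 · 0.4000 / 0.0064
  = 449.24
Round up → n = 450 per group.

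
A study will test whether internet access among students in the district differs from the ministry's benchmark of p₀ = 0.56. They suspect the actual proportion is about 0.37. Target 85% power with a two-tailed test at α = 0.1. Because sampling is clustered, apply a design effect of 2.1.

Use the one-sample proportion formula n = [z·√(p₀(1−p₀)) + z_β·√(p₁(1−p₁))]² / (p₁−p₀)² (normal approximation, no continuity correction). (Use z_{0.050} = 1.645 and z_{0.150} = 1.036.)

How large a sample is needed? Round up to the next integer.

n = [z_{α/2}·√(p₀q₀) + z_β·√(p₁q₁)]² / (p₁ − p₀)²
  = [1.645·√(0.56·0.44) + 1.036·√(0.37·0.63)]² / (-0.19)²
  = [1.645·0.4964 + 1.036·0.4828]² / 0.0361
  = [1.3167]² / 0.0361
  = 48.03
Design effect: 2.1 × 48.03 = 100.86.
Round up → n = 101.

n = 101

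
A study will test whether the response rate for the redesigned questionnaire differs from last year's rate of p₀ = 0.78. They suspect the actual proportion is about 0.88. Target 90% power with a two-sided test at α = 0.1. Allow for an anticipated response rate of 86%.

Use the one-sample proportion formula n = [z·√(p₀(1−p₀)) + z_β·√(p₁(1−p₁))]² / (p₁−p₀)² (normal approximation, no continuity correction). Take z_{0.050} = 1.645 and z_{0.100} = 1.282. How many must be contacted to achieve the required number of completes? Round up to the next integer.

n = 141

n = [z_{α/2}·√(p₀q₀) + z_β·√(p₁q₁)]² / (p₁ − p₀)²
  = [1.645·√(0.78·0.22) + 1.282·√(0.88·0.12)]² / (0.10)²
  = [1.645·0.4142 + 1.282·0.3250]² / 0.0100
  = [1.0980]² / 0.0100
  = 120.57
Adjust for 86% response: 120.57 / 0.86 = 140.20.
Round up → n = 141.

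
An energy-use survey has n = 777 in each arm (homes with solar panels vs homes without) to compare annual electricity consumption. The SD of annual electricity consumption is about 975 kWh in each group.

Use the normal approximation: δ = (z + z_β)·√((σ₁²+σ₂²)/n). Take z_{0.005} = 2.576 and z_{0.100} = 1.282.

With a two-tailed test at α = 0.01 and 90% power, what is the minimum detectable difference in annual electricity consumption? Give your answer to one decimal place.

Minimum detectable difference ≈ 190.8 kWh

δ = (z_{α/2} + z_β) · √((σ₁²+σ₂²)/n)
  = (2.576 + 1.282) · √(1901250/777)
  = 3.858 · √2446.9
  = 3.858 · 49.4663
  = 190.8408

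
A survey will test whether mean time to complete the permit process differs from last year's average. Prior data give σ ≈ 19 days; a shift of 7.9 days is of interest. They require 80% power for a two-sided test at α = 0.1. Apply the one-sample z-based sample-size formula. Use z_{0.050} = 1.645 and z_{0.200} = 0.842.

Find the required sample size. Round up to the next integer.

n = (z_{α/2} + z_β)² · σ² / δ²
  = (1.645 + 0.842)² · 19² / 7.9²
  = 6.1852 · 361 / 62.41
  = 35.78
Round up → n = 36.

n = 36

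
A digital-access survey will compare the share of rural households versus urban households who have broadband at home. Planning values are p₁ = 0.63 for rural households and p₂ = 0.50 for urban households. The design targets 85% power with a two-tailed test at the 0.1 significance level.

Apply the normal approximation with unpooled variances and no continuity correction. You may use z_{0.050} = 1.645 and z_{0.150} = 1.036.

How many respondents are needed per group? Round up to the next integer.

n = 206 per group

n = (z_{α/2} + z_β)² · [p₁(1−p₁) + p₂(1−p₂)] / (p₁ − p₂)²
  = (1.645 + 1.036)² · (0.63·0.37 + 0.50·0.50) / (0.13)²
  = (2.681)² · (0.2331 + 0.2500) / 0.0169
  = 7.1878 · 0.4831 / 0.0169
  = 205.47
Round up → n = 206 per group.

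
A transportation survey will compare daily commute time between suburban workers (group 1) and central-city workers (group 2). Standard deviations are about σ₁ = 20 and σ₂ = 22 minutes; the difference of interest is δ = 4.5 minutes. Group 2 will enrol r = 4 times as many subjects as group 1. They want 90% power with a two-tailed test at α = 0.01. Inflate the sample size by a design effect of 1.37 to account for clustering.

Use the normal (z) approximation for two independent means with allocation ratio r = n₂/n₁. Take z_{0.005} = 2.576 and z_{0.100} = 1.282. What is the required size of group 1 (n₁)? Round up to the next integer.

n₁ = 525

n₁ = (z_{α/2} + z_β)² · (σ₁² + σ₂²/r) / δ²
   = (2.576 + 1.282)² · (20² + 22²/4) / 4.5²
   = 14.8842 · (400 + 121) / 20.25
   = 14.8842 · 521 / 20.25
   = 382.95
Design effect: 1.37 × 382.95 = 524.64.
Round up → n₁ = 525; n₂ = r·n₁ = 4 × 525 = 2100.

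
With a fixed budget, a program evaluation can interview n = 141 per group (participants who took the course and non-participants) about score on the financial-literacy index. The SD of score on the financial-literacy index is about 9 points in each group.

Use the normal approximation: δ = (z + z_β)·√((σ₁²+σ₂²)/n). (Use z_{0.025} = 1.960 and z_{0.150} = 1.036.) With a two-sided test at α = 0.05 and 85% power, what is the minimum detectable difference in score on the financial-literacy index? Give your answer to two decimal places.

δ = (z_{α/2} + z_β) · √((σ₁²+σ₂²)/n)
  = (1.960 + 1.036) · √(162/141)
  = 2.996 · √1.1489
  = 2.996 · 1.0719
  = 3.2114

Minimum detectable difference ≈ 3.21 points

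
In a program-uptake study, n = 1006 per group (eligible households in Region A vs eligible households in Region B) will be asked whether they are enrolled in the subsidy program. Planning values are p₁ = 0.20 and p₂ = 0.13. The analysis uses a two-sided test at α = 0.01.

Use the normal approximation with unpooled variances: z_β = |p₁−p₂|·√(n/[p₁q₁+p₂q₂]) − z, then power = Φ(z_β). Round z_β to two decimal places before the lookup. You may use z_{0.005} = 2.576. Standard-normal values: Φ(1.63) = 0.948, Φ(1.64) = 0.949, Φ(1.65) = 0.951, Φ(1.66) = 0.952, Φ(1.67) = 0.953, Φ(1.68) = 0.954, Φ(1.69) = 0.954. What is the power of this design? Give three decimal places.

z_β = |p₁−p₂|·√(n/[p₁q₁+p₂q₂]) − z_{α/2}
    = 0.07 · √(1006/0.2731) − 2.576
    = 0.07 · 60.6929 − 2.576
    = 4.2485 − 2.576 = 1.6725 → 1.67
Power = Φ(1.67) = 0.953.

Power ≈ 0.953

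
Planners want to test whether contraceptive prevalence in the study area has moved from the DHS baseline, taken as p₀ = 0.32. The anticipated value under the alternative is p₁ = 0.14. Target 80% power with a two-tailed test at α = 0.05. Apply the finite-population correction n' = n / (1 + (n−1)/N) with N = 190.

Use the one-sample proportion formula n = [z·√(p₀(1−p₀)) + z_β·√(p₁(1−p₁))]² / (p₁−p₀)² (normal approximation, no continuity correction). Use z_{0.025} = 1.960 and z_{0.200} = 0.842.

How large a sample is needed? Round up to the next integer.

n = [z_{α/2}·√(p₀q₀) + z_β·√(p₁q₁)]² / (p₁ − p₀)²
  = [1.960·√(0.32·0.68) + 0.842·√(0.14·0.86)]² / (-0.18)²
  = [1.960·0.4665 + 0.842·0.3470]² / 0.0324
  = [1.2065]² / 0.0324
  = 44.92
Finite-population correction (N = 190): 44.92 / (1 + (44.92 − 1)/190) = 36.49.
Round up → n = 37.

n = 37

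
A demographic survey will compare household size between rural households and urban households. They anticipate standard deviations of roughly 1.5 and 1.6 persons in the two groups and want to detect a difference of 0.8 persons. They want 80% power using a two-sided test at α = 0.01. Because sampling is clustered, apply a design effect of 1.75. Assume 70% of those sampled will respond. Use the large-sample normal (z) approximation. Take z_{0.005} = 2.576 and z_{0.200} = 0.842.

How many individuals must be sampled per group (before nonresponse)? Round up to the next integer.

n = 220 per group

n = (z_{α/2} + z_β)² · (σ₁² + σ₂²) / δ²
  = (2.576 + 0.842)² · (1.5² + 1.6² = 4.81) / 0.8²
  = 11.6827 · 4.81 / 0.64
  = 87.80
Design effect: 1.75 × 87.80 = 153.66.
Adjust for 70% response: 153.66 / 0.70 = 219.51.
Round up → n = 220 per group.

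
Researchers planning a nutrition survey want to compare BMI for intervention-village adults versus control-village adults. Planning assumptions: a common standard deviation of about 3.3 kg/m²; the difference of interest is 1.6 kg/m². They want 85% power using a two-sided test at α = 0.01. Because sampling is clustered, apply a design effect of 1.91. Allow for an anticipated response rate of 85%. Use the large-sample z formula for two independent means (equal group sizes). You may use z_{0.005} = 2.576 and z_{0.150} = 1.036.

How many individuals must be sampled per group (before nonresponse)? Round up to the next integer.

n = 250 per group

n = (z_{α/2} + z_β)² · (σ₁² + σ₂²) / δ²
  = (2.576 + 1.036)² · (2·3.3² = 21.78) / 1.6²
  = 13.0465 · 21.78 / 2.56
  = 111.00
Design effect: 1.91 × 111.00 = 212.01.
Adjust for 85% response: 212.01 / 0.85 = 249.42.
Round up → n = 250 per group.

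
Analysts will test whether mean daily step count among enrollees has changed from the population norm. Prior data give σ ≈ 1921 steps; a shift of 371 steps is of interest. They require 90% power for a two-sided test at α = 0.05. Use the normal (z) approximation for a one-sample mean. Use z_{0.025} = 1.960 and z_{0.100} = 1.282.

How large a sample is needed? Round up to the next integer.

n = (z_{α/2} + z_β)² · σ² / δ²
  = (1.960 + 1.282)² · 1921² / 371²
  = 10.5106 · 3690241 / 137641
  = 281.79
Round up → n = 282.

n = 282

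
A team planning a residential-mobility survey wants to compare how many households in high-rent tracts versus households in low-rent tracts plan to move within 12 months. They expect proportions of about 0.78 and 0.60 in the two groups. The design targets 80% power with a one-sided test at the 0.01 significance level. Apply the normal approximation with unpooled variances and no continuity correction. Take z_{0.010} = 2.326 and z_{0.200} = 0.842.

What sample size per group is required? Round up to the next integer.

n = 128 per group

n = (z_α + z_β)² · [p₁(1−p₁) + p₂(1−p₂)] / (p₁ − p₂)²
  = (2.326 + 0.842)² · (0.78·0.22 + 0.60·0.40) / (0.18)²
  = (3.168)² · (0.1716 + 0.2400) / 0.0324
  = 10.0362 · 0.4116 / 0.0324
  = 127.50
Round up → n = 128 per group.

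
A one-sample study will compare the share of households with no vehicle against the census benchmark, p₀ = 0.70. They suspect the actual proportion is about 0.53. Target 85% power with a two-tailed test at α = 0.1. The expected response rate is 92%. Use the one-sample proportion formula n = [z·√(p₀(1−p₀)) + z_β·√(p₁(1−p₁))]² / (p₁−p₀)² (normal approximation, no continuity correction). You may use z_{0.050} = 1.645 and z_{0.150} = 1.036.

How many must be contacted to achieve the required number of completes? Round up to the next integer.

n = [z_{α/2}·√(p₀q₀) + z_β·√(p₁q₁)]² / (p₁ − p₀)²
  = [1.645·√(0.70·0.30) + 1.036·√(0.53·0.47)]² / (-0.17)²
  = [1.645·0.4583 + 1.036·0.4991]² / 0.0289
  = [1.2709]² / 0.0289
  = 55.89
Adjust for 92% response: 55.89 / 0.92 = 60.75.
Round up → n = 61.

n = 61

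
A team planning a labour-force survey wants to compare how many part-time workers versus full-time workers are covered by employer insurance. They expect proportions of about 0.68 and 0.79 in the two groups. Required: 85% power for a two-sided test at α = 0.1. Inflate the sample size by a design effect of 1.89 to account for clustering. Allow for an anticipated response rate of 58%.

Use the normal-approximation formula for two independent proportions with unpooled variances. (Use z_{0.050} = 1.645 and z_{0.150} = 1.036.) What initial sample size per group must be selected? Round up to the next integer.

n = 743 per group

n = (z_{α/2} + z_β)² · [p₁(1−p₁) + p₂(1−p₂)] / (p₁ − p₂)²
  = (1.645 + 1.036)² · (0.68·0.32 + 0.79·0.21) / (-0.11)²
  = (2.681)² · (0.2176 + 0.1659) / 0.0121
  = 7.1878 · 0.3835 / 0.0121
  = 227.81
Design effect: 1.89 × 227.81 = 430.56.
Adjust for 58% response: 430.56 / 0.58 = 742.35.
Round up → n = 743 per group.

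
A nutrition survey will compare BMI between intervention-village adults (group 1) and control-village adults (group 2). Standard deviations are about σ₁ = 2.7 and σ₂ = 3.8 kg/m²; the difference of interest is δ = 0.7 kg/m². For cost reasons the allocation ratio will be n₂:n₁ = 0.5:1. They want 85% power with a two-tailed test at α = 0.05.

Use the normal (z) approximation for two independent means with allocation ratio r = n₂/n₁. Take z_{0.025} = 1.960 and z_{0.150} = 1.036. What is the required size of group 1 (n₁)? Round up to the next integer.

n₁ = 663

n₁ = (z_{α/2} + z_β)² · (σ₁² + σ₂²/r) / δ²
   = (1.960 + 1.036)² · (2.7² + 3.8²/0.5) / 0.7²
   = 8.9760 · (7.29 + 28.88) / 0.49
   = 8.9760 · 36.17 / 0.49
   = 662.58
Round up → n₁ = 663; n₂ = r·n₁ = 0.5 × 663 = 332.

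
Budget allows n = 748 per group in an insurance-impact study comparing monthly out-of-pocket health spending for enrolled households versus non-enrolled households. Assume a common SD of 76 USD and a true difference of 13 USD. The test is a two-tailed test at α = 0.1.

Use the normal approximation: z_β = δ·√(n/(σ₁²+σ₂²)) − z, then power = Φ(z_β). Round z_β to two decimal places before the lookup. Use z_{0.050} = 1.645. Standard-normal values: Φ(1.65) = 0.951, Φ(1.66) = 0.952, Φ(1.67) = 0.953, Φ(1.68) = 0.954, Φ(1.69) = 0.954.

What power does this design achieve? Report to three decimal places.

z_β = δ·√(n/(σ₁²+σ₂²)) − z_{α/2}
    = 13 · √(748/11552) − 1.645
    = 13 · 0.25446 − 1.645
    = 3.3080 − 1.645 = 1.6630 → 1.66
Power = Φ(1.66) = 0.952.

Power ≈ 0.952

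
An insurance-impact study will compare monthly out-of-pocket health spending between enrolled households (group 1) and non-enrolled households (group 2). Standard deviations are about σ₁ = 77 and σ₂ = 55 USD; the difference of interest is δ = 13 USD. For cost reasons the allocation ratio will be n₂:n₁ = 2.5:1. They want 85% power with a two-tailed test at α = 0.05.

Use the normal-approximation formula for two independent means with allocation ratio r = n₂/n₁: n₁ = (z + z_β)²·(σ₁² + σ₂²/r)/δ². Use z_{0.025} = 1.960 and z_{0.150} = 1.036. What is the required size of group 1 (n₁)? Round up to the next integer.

n₁ = (z_{α/2} + z_β)² · (σ₁² + σ₂²/r) / δ²
   = (1.960 + 1.036)² · (77² + 55²/2.5) / 13²
   = 8.9760 · (5929 + 1210) / 169
   = 8.9760 · 7139 / 169
   = 379.17
Round up → n₁ = 380; n₂ = r·n₁ = 2.5 × 380 = 950.

n₁ = 380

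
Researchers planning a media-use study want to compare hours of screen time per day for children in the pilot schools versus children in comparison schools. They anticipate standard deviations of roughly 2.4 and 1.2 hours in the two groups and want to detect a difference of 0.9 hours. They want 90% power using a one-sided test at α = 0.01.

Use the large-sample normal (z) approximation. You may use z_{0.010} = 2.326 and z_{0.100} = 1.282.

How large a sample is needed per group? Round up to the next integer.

n = 116 per group

n = (z_α + z_β)² · (σ₁² + σ₂²) / δ²
  = (2.326 + 1.282)² · (2.4² + 1.2² = 7.2) / 0.9²
  = 13.0177 · 7.2 / 0.81
  = 115.71
Round up → n = 116 per group.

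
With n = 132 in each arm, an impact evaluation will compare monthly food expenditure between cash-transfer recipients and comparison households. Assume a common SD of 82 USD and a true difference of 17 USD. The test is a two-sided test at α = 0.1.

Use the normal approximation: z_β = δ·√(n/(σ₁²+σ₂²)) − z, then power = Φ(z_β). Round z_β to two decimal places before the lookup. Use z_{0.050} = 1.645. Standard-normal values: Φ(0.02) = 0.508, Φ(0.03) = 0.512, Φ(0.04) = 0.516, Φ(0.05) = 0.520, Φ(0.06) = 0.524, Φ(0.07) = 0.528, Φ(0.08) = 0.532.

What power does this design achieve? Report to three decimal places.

Power ≈ 0.516

z_β = δ·√(n/(σ₁²+σ₂²)) − z_{α/2}
    = 17 · √(132/13448) − 1.645
    = 17 · 0.09907 − 1.645
    = 1.6843 − 1.645 = 0.0393 → 0.04
Power = Φ(0.04) = 0.516.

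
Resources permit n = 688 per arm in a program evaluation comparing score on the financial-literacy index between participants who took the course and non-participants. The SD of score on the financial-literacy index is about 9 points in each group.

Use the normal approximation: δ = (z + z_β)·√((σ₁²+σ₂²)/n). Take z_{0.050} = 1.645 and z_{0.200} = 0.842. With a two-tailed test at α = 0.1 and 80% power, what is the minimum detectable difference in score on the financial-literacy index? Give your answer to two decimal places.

δ = (z_{α/2} + z_β) · √((σ₁²+σ₂²)/n)
  = (1.645 + 0.842) · √(162/688)
  = 2.487 · √0.23547
  = 2.487 · 0.4852
  = 1.2068

Minimum detectable difference ≈ 1.21 points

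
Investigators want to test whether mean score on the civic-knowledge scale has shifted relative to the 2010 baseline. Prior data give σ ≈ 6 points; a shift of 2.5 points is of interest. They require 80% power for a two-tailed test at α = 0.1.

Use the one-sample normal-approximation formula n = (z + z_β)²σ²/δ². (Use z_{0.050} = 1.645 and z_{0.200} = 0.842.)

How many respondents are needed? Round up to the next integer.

n = 36

n = (z_{α/2} + z_β)² · σ² / δ²
  = (1.645 + 0.842)² · 6² / 2.5²
  = 6.1852 · 36 / 6.25
  = 35.63
Round up → n = 36.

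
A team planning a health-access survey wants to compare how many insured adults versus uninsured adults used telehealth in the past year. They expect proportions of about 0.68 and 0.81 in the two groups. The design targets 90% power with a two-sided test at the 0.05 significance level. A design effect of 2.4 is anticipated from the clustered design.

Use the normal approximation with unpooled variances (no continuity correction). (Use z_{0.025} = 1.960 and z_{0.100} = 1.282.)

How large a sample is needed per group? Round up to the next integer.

n = 555 per group

n = (z_{α/2} + z_β)² · [p₁(1−p₁) + p₂(1−p₂)] / (p₁ − p₂)²
  = (1.960 + 1.282)² · (0.68·0.32 + 0.81·0.19) / (-0.13)²
  = (3.242)² · (0.2176 + 0.1539) / 0.0169
  = 10.5106 · 0.3715 / 0.0169
  = 231.05
Design effect: 2.4 × 231.05 = 554.51.
Round up → n = 555 per group.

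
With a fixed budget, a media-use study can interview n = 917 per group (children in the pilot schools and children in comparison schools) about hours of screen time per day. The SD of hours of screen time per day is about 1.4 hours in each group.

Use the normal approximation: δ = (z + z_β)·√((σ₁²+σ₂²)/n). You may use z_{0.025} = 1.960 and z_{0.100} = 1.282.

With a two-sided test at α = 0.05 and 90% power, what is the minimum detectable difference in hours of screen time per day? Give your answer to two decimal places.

Minimum detectable difference ≈ 0.21 hours

δ = (z_{α/2} + z_β) · √((σ₁²+σ₂²)/n)
  = (1.960 + 1.282) · √(3.92/917)
  = 3.242 · √0.00427
  = 3.242 · 0.0654
  = 0.2120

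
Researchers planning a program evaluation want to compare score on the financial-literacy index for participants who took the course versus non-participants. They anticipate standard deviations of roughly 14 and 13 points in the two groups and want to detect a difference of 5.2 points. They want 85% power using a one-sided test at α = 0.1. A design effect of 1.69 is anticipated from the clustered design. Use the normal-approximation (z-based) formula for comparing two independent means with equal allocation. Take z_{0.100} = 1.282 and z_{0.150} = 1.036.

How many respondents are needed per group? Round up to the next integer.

n = (z_α + z_β)² · (σ₁² + σ₂²) / δ²
  = (1.282 + 1.036)² · (14² + 13² = 365) / 5.2²
  = 5.3731 · 365 / 27.04
  = 72.53
Design effect: 1.69 × 72.53 = 122.57.
Round up → n = 123 per group.

n = 123 per group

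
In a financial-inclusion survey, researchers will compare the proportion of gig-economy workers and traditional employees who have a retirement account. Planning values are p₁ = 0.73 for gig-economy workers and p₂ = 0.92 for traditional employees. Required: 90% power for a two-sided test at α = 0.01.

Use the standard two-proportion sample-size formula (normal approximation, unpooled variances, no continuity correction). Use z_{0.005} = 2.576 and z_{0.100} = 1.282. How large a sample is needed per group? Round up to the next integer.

n = (z_{α/2} + z_β)² · [p₁(1−p₁) + p₂(1−p₂)] / (p₁ − p₂)²
  = (2.576 + 1.282)² · (0.73·0.27 + 0.92·0.08) / (-0.19)²
  = (3.858)² · (0.1971 + 0.0736) / 0.0361
  = 14.8842 · 0.2707 / 0.0361
  = 111.61
Round up → n = 112 per group.

n = 112 per group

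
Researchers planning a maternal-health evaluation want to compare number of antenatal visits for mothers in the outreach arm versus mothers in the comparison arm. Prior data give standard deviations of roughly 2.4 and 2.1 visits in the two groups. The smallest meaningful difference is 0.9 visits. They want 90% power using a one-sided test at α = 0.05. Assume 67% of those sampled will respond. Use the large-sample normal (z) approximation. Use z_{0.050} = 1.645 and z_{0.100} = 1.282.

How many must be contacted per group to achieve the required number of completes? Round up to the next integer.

n = (z_α + z_β)² · (σ₁² + σ₂²) / δ²
  = (1.645 + 1.282)² · (2.4² + 2.1² = 10.17) / 0.9²
  = 8.5673 · 10.17 / 0.81
  = 107.57
Adjust for 67% response: 107.57 / 0.67 = 160.55.
Round up → n = 161 per group.

n = 161 per group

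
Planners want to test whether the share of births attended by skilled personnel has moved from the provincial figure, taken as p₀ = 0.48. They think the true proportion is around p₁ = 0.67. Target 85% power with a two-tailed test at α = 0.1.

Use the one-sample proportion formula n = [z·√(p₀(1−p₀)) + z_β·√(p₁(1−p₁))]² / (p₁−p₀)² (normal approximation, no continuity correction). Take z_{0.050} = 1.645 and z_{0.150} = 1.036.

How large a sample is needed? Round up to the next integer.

n = 48

n = [z_{α/2}·√(p₀q₀) + z_β·√(p₁q₁)]² / (p₁ − p₀)²
  = [1.645·√(0.48·0.52) + 1.036·√(0.67·0.33)]² / (0.19)²
  = [1.645·0.4996 + 1.036·0.4702]² / 0.0361
  = [1.3090]² / 0.0361
  = 47.46
Round up → n = 48.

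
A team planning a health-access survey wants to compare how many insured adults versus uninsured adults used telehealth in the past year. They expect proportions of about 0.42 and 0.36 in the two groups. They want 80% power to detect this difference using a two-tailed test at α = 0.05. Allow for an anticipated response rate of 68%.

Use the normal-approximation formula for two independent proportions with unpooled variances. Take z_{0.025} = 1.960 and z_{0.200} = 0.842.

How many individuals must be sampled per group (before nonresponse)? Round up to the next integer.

n = (z_{α/2} + z_β)² · [p₁(1−p₁) + p₂(1−p₂)] / (p₁ − p₂)²
  = (1.960 + 0.842)² · (0.42·0.58 + 0.36·0.64) / (0.06)²
  = (2.802)² · (0.2436 + 0.2304) / 0.0036
  = 7.8512 · 0.4740 / 0.0036
  = 1033.74
Adjust for 68% response: 1033.74 / 0.68 = 1520.21.
Round up → n = 1521 per group.

n = 1521 per group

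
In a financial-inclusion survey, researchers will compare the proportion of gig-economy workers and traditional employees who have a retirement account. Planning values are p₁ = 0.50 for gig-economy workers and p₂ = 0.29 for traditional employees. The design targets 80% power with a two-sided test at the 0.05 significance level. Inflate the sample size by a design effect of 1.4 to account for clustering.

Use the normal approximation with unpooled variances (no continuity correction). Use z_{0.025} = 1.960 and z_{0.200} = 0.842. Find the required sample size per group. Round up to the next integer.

n = 114 per group

n = (z_{α/2} + z_β)² · [p₁(1−p₁) + p₂(1−p₂)] / (p₁ − p₂)²
  = (1.960 + 0.842)² · (0.50·0.50 + 0.29·0.71) / (0.21)²
  = (2.802)² · (0.2500 + 0.2059) / 0.0441
  = 7.8512 · 0.4559 / 0.0441
  = 81.16
Design effect: 1.4 × 81.16 = 113.63.
Round up → n = 114 per group.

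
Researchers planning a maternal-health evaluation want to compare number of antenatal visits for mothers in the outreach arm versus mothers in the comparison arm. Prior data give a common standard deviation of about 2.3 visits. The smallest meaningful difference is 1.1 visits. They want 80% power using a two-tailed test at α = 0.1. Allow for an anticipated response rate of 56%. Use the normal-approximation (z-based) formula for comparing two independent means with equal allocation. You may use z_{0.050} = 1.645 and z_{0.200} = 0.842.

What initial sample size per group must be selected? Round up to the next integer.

n = (z_{α/2} + z_β)² · (σ₁² + σ₂²) / δ²
  = (1.645 + 0.842)² · (2·2.3² = 10.58) / 1.1²
  = 6.1852 · 10.58 / 1.21
  = 54.08
Adjust for 56% response: 54.08 / 0.56 = 96.57.
Round up → n = 97 per group.

n = 97 per group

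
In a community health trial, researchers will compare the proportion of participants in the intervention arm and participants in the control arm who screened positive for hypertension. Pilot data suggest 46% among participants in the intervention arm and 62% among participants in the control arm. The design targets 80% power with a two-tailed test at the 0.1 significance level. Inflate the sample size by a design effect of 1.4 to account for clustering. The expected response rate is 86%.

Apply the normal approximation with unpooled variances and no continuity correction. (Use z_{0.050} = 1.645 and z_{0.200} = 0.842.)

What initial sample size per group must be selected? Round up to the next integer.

n = 191 per group

n = (z_{α/2} + z_β)² · [p₁(1−p₁) + p₂(1−p₂)] / (p₁ − p₂)²
  = (1.645 + 0.842)² · (0.46·0.54 + 0.62·0.38) / (-0.16)²
  = (2.487)² · (0.2484 + 0.2356) / 0.0256
  = 6.1852 · 0.4840 / 0.0256
  = 116.94
Design effect: 1.4 × 116.94 = 163.71.
Adjust for 86% response: 163.71 / 0.86 = 190.36.
Round up → n = 191 per group.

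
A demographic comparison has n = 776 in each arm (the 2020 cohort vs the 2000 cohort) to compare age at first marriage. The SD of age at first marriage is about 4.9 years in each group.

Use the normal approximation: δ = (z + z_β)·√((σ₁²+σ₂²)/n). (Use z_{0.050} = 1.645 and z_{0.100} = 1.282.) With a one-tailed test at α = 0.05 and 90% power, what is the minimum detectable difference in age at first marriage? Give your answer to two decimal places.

δ = (z_α + z_β) · √((σ₁²+σ₂²)/n)
  = (1.645 + 1.282) · √(48.02/776)
  = 2.927 · √0.06188
  = 2.927 · 0.2488
  = 0.7281

Minimum detectable difference ≈ 0.73 years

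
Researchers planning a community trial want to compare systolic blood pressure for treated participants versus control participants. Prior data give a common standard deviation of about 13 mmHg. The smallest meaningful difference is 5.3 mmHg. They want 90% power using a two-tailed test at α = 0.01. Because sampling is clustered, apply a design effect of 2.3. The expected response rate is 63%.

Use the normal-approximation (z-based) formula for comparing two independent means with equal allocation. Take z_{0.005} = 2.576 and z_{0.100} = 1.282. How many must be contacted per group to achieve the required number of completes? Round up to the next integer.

n = (z_{α/2} + z_β)² · (σ₁² + σ₂²) / δ²
  = (2.576 + 1.282)² · (2·13² = 338) / 5.3²
  = 14.8842 · 338 / 28.09
  = 179.10
Design effect: 2.3 × 179.10 = 411.92.
Adjust for 63% response: 411.92 / 0.63 = 653.85.
Round up → n = 654 per group.

n = 654 per group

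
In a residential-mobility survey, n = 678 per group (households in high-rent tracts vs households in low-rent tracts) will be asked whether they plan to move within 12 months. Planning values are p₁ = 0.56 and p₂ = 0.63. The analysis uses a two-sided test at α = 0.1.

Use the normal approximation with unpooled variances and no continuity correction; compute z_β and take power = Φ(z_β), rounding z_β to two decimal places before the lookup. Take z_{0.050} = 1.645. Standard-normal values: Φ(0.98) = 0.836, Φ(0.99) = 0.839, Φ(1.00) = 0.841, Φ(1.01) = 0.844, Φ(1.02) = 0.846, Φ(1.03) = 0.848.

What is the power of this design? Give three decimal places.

z_β = |p₁−p₂|·√(n/[p₁q₁+p₂q₂]) − z_{α/2}
    = 0.07 · √(678/0.4795) − 1.645
    = 0.07 · 37.6028 − 1.645
    = 2.6322 − 1.645 = 0.9872 → 0.99
Power = Φ(0.99) = 0.839.

Power ≈ 0.839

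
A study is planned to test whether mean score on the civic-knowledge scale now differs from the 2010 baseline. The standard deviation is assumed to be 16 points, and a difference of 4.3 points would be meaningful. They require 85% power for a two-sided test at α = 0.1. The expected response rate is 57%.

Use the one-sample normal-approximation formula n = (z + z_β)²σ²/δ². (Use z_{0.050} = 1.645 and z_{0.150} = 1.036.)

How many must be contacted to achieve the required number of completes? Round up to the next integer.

n = 175

n = (z_{α/2} + z_β)² · σ² / δ²
  = (1.645 + 1.036)² · 16² / 4.3²
  = 7.1878 · 256 / 18.49
  = 99.52
Adjust for 57% response: 99.52 / 0.57 = 174.59.
Round up → n = 175.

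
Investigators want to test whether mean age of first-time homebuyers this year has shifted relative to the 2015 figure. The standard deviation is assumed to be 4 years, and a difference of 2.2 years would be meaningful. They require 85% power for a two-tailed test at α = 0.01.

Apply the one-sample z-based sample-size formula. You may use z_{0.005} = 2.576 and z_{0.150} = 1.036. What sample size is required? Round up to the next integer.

n = (z_{α/2} + z_β)² · σ² / δ²
  = (2.576 + 1.036)² · 4² / 2.2²
  = 13.0465 · 16 / 4.84
  = 43.13
Round up → n = 44.

n = 44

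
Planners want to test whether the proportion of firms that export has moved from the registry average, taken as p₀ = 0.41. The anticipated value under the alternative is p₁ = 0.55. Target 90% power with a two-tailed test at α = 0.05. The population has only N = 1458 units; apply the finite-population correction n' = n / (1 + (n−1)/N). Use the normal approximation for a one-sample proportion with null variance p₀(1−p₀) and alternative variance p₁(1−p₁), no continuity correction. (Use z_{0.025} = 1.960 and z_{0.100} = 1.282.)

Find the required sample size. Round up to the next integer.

n = 121

n = [z_{α/2}·√(p₀q₀) + z_β·√(p₁q₁)]² / (p₁ − p₀)²
  = [1.960·√(0.41·0.59) + 1.282·√(0.55·0.45)]² / (0.14)²
  = [1.960·0.4918 + 1.282·0.4975]² / 0.0196
  = [1.6018]² / 0.0196
  = 130.90
Finite-population correction (N = 1458): 130.90 / (1 + (130.90 − 1)/1458) = 120.19.
Round up → n = 121.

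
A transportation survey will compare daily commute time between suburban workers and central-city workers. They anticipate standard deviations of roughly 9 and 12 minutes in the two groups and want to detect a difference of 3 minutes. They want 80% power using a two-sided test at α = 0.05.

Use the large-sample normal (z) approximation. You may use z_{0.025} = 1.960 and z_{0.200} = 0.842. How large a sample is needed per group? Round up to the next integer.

n = 197 per group

n = (z_{α/2} + z_β)² · (σ₁² + σ₂²) / δ²
  = (1.960 + 0.842)² · (9² + 12² = 225) / 3²
  = 7.8512 · 225 / 9
  = 196.28
Round up → n = 197 per group.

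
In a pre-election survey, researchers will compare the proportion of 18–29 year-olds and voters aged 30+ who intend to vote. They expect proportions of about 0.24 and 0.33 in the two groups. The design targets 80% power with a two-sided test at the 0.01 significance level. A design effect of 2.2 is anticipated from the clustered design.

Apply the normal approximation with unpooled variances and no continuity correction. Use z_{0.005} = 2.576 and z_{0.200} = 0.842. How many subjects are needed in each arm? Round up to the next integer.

n = (z_{α/2} + z_β)² · [p₁(1−p₁) + p₂(1−p₂)] / (p₁ − p₂)²
  = (2.576 + 0.842)² · (0.24·0.76 + 0.33·0.67) / (-0.09)²
  = (3.418)² · (0.1824 + 0.2211) / 0.0081
  = 11.6827 · 0.4035 / 0.0081
  = 581.97
Design effect: 2.2 × 581.97 = 1280.34.
Round up → n = 1281 per group.

n = 1281 per group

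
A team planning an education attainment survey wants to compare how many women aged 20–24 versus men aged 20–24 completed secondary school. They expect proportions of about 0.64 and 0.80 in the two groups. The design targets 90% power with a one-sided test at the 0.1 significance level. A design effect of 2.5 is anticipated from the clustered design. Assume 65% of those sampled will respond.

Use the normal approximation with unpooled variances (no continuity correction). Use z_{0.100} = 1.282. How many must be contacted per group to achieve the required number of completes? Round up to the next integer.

n = 386 per group

n = (z_α + z_β)² · [p₁(1−p₁) + p₂(1−p₂)] / (p₁ − p₂)²
  = (1.282 + 1.282)² · (0.64·0.36 + 0.80·0.20) / (-0.16)²
  = (2.564)² · (0.2304 + 0.1600) / 0.0256
  = 6.5741 · 0.3904 / 0.0256
  = 100.25
Design effect: 2.5 × 100.25 = 250.64.
Adjust for 65% response: 250.64 / 0.65 = 385.60.
Round up → n = 386 per group.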